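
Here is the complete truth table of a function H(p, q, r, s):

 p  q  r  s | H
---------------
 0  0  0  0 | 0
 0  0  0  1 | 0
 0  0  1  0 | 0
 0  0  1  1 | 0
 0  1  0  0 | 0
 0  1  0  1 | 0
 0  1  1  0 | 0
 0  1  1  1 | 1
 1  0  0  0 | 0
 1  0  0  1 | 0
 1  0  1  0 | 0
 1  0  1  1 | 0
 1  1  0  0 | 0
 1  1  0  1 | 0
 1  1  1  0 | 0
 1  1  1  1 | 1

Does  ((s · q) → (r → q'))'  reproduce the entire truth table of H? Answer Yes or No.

Check the formula against H row by row:
  p=0, q=0, r=0, s=0: formula gives 0, H = 0 ✓
  p=0, q=0, r=0, s=1: formula gives 0, H = 0 ✓
  p=0, q=0, r=1, s=0: formula gives 0, H = 0 ✓
  p=0, q=0, r=1, s=1: formula gives 0, H = 0 ✓
  … (the remaining 12 rows also agree.)
Every row agrees, so the formula is equivalent.

Yes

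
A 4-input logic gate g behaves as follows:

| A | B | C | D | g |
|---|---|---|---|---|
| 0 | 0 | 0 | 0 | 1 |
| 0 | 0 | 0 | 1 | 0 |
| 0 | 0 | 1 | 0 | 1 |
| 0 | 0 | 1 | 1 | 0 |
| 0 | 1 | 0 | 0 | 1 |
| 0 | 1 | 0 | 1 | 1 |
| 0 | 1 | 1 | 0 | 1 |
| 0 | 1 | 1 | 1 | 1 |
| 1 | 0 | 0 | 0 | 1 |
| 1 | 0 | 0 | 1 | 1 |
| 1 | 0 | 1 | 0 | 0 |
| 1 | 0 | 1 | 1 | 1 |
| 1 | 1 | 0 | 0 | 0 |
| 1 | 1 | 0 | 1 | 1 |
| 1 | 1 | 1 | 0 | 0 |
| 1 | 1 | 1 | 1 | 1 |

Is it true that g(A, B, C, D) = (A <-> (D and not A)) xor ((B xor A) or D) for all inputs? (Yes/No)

Evaluate (A <-> (D and not A)) xor ((B xor A) or D) on each row and compare to g:
  A=0, B=0, C=0, D=0: formula gives 1, g = 1 ✓
  A=0, B=0, C=0, D=1: formula gives 1, but g = 0 ✗
Since they disagree at (0,0,0,1), the expression is not a correct formula for g.

No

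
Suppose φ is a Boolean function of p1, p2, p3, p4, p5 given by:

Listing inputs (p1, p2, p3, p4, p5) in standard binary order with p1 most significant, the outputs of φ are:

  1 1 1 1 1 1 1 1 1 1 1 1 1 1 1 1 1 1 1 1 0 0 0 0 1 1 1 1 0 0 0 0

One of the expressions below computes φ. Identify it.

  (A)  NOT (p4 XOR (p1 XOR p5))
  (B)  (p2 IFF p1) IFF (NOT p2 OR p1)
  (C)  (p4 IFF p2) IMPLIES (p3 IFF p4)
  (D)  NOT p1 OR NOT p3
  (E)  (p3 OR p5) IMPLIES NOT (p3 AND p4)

(A) disagrees with φ on (0,0,0,0,1) (formula → 0, table → 1); rule it out.
(B) disagrees with φ on (1,0,0,0,0) (formula → 0, table → 1); rule it out.
(C) disagrees with φ on (0,0,1,0,0) (formula → 0, table → 1); rule it out.
(E) disagrees with φ on (0,0,1,1,0) (formula → 0, table → 1); rule it out.
That leaves (D). Evaluating it on every row reproduces the table of φ exactly.

D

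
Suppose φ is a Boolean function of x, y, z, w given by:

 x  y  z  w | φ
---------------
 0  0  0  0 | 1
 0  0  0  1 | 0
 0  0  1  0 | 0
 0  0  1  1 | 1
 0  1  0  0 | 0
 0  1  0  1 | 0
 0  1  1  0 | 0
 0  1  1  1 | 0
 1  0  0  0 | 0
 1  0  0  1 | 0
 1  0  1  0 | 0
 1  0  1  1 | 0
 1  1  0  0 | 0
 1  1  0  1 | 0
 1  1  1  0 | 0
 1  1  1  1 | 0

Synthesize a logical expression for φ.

φ(x, y, z, w) = (((¬x ∧ ¬y) ∧ ¬z) ∧ ¬w) ∨ (((¬x ∧ ¬y) ∧ z) ∧ w)

Collect the rows where φ=1 — (0,0,0,0), (0,0,1,1) — and write one minterm per row: ¬x·¬y·¬z·¬w, ¬x·¬y·z·w. Their union (logical OR) reproduces the table exactly.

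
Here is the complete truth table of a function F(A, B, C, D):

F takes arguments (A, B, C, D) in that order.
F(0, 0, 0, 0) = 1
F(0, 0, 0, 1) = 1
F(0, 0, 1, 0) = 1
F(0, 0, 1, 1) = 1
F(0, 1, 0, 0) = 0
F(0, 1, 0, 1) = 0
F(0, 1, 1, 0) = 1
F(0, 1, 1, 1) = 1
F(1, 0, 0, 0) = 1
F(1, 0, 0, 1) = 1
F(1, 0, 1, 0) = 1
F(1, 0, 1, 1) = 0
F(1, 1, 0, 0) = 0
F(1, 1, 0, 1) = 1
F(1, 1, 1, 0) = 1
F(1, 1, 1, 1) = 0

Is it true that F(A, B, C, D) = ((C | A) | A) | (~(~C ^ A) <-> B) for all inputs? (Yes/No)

Evaluate ((C | A) | A) | (~(~C ^ A) <-> B) on each row and compare to F:
  A=0, B=0, C=0, D=0: formula gives 1, F = 1 ✓
  A=0, B=0, C=0, D=1: formula gives 1, F = 1 ✓
  A=0, B=0, C=1, D=0: formula gives 1, F = 1 ✓
  A=0, B=0, C=1, D=1: formula gives 1, F = 1 ✓
  …
  A=1, B=0, C=1, D=1: formula gives 1, but F = 0 ✗
Since they disagree at (1,0,1,1), the expression is not a correct formula for F.

No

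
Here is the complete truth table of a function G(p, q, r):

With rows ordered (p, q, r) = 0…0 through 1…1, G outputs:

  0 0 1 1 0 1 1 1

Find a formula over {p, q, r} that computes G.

G(p, q, r) = ¬((((¬p ∧ ¬q) ∧ ¬r) ∨ ((¬p ∧ ¬q) ∧ r)) ∨ ((p ∧ ¬q) ∧ ¬r))

The 0-rows are (0,0,0), (0,0,1), (1,0,0). Take each as a conjunction (¬p·¬q·¬r, ¬p·¬q·r, p·¬q·¬r), form their disjunction, and complement — that gives a formula that is 1 everywhere G is.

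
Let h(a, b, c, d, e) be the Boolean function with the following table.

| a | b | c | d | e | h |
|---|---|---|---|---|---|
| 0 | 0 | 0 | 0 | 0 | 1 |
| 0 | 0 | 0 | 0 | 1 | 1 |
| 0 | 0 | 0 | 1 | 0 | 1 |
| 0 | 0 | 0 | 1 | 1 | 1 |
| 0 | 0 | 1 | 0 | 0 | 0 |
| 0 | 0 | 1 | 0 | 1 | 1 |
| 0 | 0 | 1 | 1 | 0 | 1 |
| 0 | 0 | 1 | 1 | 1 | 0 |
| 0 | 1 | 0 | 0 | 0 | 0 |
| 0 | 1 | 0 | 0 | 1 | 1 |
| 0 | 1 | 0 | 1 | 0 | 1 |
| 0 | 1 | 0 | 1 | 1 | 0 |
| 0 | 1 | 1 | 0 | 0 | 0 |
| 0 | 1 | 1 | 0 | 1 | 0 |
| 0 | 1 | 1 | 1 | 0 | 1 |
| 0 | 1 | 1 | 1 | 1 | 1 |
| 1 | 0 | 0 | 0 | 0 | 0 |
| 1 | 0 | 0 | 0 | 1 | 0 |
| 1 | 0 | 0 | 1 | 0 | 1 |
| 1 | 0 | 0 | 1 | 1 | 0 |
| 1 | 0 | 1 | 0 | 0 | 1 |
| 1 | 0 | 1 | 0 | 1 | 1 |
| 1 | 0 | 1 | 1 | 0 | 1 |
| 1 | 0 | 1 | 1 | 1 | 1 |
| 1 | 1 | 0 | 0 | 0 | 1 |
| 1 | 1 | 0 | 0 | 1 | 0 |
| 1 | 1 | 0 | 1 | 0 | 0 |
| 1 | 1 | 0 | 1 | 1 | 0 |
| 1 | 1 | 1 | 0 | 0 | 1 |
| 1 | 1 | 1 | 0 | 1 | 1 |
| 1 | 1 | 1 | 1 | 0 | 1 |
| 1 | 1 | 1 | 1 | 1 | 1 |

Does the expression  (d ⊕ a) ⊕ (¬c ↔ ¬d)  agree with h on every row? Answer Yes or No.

No

Check the formula against h row by row:
  a=0, b=0, c=0, d=0, e=0: formula gives 1, h = 1 ✓
  a=0, b=0, c=0, d=0, e=1: formula gives 1, h = 1 ✓
  a=0, b=0, c=0, d=1, e=0: formula gives 1, h = 1 ✓
  a=0, b=0, c=0, d=1, e=1: formula gives 1, h = 1 ✓
  …
  a=0, b=0, c=1, d=0, e=1: formula gives 0, but h = 1 ✗
Row (0,0,1,0,1) is a counterexample, so the formula is not equivalent to h.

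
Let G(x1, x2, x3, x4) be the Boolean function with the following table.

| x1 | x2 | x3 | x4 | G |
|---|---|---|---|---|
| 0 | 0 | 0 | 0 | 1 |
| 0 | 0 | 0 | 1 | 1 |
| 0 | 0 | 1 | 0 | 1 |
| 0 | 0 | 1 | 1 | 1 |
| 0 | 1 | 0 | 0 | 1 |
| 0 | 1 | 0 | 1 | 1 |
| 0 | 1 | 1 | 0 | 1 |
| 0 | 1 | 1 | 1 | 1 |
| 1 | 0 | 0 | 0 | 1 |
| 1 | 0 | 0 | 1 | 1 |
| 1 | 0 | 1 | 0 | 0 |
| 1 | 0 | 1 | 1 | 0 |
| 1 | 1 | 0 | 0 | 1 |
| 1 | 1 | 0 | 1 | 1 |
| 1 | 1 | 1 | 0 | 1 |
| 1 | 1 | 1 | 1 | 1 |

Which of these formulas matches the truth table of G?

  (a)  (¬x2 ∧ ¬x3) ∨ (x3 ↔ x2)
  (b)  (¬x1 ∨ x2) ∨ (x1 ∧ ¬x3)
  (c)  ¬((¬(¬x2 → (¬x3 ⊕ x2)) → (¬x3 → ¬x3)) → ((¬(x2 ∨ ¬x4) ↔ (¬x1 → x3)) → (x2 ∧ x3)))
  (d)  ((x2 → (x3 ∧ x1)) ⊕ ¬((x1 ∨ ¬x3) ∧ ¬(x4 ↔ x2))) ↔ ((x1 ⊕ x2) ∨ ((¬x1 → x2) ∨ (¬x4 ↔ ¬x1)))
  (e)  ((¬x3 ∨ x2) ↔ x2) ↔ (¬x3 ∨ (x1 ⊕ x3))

(a) disagrees with G on (0,0,1,0) (formula → 0, table → 1); rule it out.
(c) disagrees with G on (0,0,0,1) (formula → 0, table → 1); rule it out.
(d) disagrees with G on (0,0,0,0) (formula → 0, table → 1); rule it out.
(e) disagrees with G on (0,0,0,0) (formula → 0, table → 1); rule it out.
That leaves (b). Evaluating it on every row reproduces the table of G exactly.

b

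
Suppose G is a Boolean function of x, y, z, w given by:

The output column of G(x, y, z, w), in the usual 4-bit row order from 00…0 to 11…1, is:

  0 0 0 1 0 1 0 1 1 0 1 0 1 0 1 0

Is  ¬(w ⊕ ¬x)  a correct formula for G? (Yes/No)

No

Evaluate ¬(w ⊕ ¬x) on each row and compare to G:
  x=0, y=0, z=0, w=0: formula gives 0, G = 0 ✓
  x=0, y=0, z=0, w=1: formula gives 1, but G = 0 ✗
A single disagreement suffices: at (0,0,0,1) they differ, so the formula does not compute G.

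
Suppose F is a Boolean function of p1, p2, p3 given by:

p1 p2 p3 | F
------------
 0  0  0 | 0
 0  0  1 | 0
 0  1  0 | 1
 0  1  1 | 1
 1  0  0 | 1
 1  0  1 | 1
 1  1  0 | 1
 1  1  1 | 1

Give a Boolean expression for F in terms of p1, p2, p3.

F(p1, p2, p3) = ~(((~p1 & ~p2) & ~p3) | ((~p1 & ~p2) & p3))

There are just 2 zero rows: (0,0,0), (0,0,1). Their minterms are ¬p1·¬p2·¬p3, ¬p1·¬p2·p3; the OR of those covers precisely the 0-outputs, and negating it yields F.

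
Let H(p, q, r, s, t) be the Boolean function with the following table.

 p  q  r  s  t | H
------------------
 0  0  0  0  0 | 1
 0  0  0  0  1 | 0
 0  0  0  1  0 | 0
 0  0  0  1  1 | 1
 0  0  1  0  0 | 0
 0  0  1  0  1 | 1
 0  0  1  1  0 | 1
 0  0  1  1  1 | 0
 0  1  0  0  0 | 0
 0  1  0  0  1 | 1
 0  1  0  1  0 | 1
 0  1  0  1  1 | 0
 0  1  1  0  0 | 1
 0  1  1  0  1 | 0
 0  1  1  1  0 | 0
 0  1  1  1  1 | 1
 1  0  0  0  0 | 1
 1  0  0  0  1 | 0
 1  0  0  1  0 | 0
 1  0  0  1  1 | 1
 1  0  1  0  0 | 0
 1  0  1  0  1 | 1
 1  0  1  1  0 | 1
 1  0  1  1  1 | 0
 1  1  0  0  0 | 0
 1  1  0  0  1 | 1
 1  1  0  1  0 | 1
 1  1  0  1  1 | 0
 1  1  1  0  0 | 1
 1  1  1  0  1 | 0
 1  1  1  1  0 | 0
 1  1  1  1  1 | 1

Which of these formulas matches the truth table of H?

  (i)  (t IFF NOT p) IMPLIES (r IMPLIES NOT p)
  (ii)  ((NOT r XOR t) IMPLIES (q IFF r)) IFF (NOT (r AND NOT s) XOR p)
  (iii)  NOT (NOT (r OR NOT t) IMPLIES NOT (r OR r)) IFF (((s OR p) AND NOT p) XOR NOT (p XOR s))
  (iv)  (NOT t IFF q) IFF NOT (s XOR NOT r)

iv

(i) fails at (0,0,0,0,1): the formula yields 1, H is 0.
(ii) fails at (0,0,0,0,1): the formula yields 1, H is 0.
(iii) fails at (0,0,0,0,0): the formula yields 0, H is 1.
That leaves (iv). Evaluating it on every row reproduces the table of H exactly.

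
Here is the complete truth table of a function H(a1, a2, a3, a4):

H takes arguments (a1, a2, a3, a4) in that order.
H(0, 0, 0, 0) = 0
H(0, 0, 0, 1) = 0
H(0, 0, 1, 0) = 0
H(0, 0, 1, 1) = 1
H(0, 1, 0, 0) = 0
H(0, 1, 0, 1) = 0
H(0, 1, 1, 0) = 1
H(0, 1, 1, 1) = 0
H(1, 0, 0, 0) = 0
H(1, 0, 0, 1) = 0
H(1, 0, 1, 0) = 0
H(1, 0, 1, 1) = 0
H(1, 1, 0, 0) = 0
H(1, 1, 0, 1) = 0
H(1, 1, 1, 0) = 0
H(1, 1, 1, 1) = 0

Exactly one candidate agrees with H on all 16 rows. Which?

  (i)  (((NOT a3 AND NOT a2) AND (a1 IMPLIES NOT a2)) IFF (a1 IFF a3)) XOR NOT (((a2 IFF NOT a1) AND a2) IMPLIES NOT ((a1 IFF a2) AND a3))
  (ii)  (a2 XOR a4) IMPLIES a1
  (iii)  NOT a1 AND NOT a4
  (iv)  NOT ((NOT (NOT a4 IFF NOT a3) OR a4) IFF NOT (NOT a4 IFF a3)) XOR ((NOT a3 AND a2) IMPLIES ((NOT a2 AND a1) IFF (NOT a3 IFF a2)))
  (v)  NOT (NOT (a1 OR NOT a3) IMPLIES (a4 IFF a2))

(i) fails at (0,0,0,0): the formula yields 1, H is 0.
(ii) fails at (0,0,0,0): the formula yields 1, H is 0.
(iii) fails at (0,0,0,0): the formula yields 1, H is 0.
(iv) fails at (0,1,0,0): the formula yields 1, H is 0.
Only (v) survives; checking it on all 16 rows confirms it matches H.

v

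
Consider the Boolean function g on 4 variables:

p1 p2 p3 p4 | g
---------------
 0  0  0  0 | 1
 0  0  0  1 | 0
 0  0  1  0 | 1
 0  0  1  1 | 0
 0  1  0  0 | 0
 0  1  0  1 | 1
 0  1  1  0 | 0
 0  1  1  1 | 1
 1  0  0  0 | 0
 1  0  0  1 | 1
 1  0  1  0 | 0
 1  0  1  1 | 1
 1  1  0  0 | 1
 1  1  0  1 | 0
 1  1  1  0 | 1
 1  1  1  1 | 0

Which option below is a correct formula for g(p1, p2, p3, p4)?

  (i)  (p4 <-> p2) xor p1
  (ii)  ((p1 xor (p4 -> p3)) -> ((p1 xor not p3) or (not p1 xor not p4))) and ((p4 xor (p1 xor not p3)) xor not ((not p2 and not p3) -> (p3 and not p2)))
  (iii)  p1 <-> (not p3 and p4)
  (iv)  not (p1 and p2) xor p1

i

(ii) disagrees with g on (0,0,0,0) (formula → 0, table → 1); rule it out.
(iii) disagrees with g on (0,0,1,1) (formula → 1, table → 0); rule it out.
(iv) disagrees with g on (0,0,0,1) (formula → 1, table → 0); rule it out.
(i) is the remaining candidate, and it agrees with g on all 16 inputs.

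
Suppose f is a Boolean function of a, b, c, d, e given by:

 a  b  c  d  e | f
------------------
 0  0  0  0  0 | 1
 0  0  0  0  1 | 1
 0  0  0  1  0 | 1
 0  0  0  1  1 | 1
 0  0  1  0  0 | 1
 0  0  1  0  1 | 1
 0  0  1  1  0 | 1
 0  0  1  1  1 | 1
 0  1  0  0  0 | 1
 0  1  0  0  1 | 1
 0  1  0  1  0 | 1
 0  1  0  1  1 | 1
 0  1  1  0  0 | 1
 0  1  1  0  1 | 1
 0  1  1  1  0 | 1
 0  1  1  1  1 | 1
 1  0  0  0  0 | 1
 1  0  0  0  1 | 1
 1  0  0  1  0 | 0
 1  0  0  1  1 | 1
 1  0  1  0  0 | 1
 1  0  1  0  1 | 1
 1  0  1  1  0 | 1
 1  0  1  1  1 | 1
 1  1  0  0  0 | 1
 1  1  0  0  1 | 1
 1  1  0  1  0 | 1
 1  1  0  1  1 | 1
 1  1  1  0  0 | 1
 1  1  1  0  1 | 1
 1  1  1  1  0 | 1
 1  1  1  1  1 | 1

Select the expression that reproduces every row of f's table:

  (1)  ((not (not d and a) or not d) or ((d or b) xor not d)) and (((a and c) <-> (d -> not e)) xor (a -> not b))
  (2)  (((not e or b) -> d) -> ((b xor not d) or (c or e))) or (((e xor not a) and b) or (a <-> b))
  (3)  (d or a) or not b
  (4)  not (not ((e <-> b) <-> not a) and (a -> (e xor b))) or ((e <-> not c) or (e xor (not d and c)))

(1) disagrees with f on (0,0,0,1,1) (formula → 0, table → 1); rule it out.
(3) disagrees with f on (0,1,0,0,0) (formula → 0, table → 1); rule it out.
(4) disagrees with f on (0,0,1,0,1) (formula → 0, table → 1); rule it out.
That leaves (2). Evaluating it on every row reproduces the table of f exactly.

2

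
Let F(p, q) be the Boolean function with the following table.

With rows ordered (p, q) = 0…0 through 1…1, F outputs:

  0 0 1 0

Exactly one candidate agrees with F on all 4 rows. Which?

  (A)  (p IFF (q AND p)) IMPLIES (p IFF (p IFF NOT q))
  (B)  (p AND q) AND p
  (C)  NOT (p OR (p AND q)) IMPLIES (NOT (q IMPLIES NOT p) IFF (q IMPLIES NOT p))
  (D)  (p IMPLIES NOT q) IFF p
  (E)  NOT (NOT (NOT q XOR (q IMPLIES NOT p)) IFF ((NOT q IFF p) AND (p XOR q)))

D

(A) disagrees with F on (0,0) (formula → 1, table → 0); rule it out.
(B) disagrees with F on (1,0) (formula → 0, table → 1); rule it out.
(C) disagrees with F on (1,1) (formula → 1, table → 0); rule it out.
(E) disagrees with F on (0,0) (formula → 1, table → 0); rule it out.
That leaves (D). Evaluating it on every row reproduces the table of F exactly.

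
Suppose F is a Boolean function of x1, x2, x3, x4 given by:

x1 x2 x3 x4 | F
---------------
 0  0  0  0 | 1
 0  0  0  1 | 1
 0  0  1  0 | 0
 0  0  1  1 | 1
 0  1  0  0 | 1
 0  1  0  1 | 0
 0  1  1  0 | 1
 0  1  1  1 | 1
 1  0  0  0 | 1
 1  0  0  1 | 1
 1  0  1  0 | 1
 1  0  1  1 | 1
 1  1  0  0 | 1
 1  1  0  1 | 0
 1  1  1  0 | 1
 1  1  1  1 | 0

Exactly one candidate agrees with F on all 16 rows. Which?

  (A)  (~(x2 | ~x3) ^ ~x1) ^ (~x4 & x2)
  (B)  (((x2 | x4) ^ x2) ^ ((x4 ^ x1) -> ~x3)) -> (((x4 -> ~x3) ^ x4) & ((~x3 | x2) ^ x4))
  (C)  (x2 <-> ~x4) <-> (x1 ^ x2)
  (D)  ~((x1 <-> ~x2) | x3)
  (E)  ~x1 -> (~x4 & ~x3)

(A): at (0,0,1,1) it gives 0, but F = 1 — eliminated.
(C): at (0,0,0,1) it gives 0, but F = 1 — eliminated.
(D): at (0,0,1,1) it gives 0, but F = 1 — eliminated.
(E): at (0,0,0,1) it gives 0, but F = 1 — eliminated.
That leaves (B). Evaluating it on every row reproduces the table of F exactly.

B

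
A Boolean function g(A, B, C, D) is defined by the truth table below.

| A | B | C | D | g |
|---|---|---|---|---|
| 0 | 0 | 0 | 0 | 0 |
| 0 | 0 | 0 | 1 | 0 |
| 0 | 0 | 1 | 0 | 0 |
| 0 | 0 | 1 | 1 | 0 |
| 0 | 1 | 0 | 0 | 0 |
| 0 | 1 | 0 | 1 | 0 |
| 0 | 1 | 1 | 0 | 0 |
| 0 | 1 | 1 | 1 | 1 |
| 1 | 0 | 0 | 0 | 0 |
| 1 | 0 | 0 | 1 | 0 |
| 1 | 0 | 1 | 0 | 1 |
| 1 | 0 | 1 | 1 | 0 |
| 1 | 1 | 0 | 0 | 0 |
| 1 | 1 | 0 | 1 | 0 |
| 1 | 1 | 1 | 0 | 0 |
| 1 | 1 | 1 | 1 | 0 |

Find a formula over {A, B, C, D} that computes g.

g=1 on 2 inputs: (0,1,1,1), (1,0,1,0). Reading each as a conjunction of literals (¬A·B·C·D, A·¬B·C·¬D) and taking the OR gives the canonical DNF.

g(A, B, C, D) = (((~A & B) & C) & D) | (((A & ~B) & C) & ~D)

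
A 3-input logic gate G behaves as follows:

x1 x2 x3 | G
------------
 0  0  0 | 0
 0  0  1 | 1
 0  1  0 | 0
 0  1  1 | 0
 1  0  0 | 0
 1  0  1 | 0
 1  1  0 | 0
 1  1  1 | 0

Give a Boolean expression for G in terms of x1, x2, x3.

G(x1, x2, x3) = (x1' · x2') · x3

Only row (0,0,1) gives 1. That row's minterm ¬x1·¬x2·x3 is G directly.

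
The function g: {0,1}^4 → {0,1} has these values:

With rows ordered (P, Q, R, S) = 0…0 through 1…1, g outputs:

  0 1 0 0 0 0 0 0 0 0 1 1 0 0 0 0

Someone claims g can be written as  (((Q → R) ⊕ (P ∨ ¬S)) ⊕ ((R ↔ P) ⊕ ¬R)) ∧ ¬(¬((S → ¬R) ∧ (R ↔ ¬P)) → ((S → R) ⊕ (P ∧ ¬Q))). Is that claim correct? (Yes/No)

Check the formula against g row by row:
  P=0, Q=0, R=0, S=0: formula gives 0, g = 0 ✓
  P=0, Q=0, R=0, S=1: formula gives 1, g = 1 ✓
  P=0, Q=0, R=1, S=0: formula gives 0, g = 0 ✓
  P=0, Q=0, R=1, S=1: formula gives 0, g = 0 ✓
  … (the remaining 12 rows also agree.)
No disagreement on any input; they are logically equivalent.

Yes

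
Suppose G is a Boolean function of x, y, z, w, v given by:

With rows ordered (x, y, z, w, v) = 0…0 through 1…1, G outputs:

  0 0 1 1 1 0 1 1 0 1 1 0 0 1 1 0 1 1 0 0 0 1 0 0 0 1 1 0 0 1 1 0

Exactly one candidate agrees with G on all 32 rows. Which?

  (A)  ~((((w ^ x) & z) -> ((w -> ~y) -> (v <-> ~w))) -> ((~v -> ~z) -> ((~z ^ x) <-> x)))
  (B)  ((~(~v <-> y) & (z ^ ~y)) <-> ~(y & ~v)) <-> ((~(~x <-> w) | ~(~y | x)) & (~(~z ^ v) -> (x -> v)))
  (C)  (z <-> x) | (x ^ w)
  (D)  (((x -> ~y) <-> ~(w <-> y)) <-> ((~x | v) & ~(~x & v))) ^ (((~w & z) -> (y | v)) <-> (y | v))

D

(A) fails at (0,0,0,0,0): the formula yields 1, G is 0.
(B) fails at (0,0,0,0,0): the formula yields 1, G is 0.
(C) fails at (0,0,0,0,0): the formula yields 1, G is 0.
Only (D) survives; checking it on all 32 rows confirms it matches G.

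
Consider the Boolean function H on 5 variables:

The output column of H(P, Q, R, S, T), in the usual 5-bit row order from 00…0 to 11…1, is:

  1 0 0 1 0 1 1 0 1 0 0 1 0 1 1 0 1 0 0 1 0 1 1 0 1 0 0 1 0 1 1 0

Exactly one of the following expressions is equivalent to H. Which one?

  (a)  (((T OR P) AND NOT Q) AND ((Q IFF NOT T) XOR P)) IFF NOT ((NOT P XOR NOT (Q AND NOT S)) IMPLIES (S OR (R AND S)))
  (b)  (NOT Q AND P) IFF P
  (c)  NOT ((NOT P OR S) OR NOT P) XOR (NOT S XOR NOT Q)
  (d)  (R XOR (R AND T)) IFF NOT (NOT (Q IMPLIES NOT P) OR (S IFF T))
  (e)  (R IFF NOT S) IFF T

(a) disagrees with H on (0,0,0,1,0) (formula → 1, table → 0); rule it out.
(b) disagrees with H on (0,0,0,0,1) (formula → 1, table → 0); rule it out.
(c) disagrees with H on (0,0,0,0,0) (formula → 0, table → 1); rule it out.
(d) disagrees with H on (0,0,1,0,1) (formula → 0, table → 1); rule it out.
That leaves (e). Evaluating it on every row reproduces the table of H exactly.

e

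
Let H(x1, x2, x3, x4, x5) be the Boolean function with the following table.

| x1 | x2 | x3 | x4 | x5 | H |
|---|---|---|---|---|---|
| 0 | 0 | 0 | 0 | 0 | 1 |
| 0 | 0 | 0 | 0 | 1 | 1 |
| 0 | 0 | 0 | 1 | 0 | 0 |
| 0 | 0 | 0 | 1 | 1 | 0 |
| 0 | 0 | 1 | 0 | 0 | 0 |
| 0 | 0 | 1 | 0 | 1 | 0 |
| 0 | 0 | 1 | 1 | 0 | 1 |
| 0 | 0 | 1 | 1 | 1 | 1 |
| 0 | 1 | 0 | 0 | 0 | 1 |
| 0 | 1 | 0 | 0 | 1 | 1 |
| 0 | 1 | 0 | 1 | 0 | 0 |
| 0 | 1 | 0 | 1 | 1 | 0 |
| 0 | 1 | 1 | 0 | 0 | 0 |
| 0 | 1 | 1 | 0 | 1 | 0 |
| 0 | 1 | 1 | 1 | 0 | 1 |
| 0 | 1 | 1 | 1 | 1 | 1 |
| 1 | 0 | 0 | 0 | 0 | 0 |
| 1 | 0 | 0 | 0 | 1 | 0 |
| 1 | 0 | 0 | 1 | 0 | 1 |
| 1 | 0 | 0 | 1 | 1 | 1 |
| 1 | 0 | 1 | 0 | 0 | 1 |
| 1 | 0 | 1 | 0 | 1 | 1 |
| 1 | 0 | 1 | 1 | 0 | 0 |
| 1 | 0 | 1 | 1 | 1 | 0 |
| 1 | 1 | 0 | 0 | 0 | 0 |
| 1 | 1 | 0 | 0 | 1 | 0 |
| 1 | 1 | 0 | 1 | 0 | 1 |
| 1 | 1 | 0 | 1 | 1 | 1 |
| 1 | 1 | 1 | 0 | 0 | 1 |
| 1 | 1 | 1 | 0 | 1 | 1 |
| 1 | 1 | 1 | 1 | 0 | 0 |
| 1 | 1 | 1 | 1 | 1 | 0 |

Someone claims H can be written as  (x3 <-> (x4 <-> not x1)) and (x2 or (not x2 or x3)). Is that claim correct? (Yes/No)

Yes

Check the formula against H row by row:
  x1=0, x2=0, x3=0, x4=0, x5=0: formula gives 1, H = 1 ✓
  x1=0, x2=0, x3=0, x4=0, x5=1: formula gives 1, H = 1 ✓
  x1=0, x2=0, x3=0, x4=1, x5=0: formula gives 0, H = 0 ✓
  x1=0, x2=0, x3=0, x4=1, x5=1: formula gives 0, H = 0 ✓
  …and likewise for the remaining 28 rows.
Every row agrees, so the formula is equivalent.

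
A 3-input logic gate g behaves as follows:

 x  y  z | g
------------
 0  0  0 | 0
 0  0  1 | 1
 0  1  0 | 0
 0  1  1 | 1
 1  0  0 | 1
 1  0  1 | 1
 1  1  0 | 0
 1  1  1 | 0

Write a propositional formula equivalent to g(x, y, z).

g(x, y, z) = ((((x' · y') · z) + ((x' · y) · z)) + ((x · y') · z')) + ((x · y') · z)

The 1-rows are (0,0,1), (0,1,1), (1,0,0), (1,0,1). Each contributes one minterm — ¬x·¬y·z; ¬x·y·z; x·¬y·¬z; x·¬y·z — and their disjunction is a sum-of-products form of g.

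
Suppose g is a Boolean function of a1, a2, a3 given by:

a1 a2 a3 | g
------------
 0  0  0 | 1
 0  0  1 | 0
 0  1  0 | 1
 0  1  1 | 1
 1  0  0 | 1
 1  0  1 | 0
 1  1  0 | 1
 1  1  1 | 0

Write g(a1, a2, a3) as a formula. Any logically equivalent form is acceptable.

The 0-rows are (0,0,1), (1,0,1), (1,1,1). Take each as a conjunction (¬a1·¬a2·a3, a1·¬a2·a3, a1·a2·a3), form their disjunction, and complement — that gives a formula that is 1 everywhere g is.

g(a1, a2, a3) = ((((a1' · a2') · a3) + ((a1 · a2') · a3)) + ((a1 · a2) · a3))'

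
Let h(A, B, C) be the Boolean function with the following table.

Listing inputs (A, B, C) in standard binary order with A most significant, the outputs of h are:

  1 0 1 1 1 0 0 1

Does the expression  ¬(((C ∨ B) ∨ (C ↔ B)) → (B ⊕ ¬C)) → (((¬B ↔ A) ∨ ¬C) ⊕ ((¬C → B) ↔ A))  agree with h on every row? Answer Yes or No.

Evaluate ¬(((C ∨ B) ∨ (C ↔ B)) → (B ⊕ ¬C)) → (((¬B ↔ A) ∨ ¬C) ⊕ ((¬C → B) ↔ A)) on each row and compare to h:
  A=0, B=0, C=0: formula gives 1, h = 1 ✓
  A=0, B=0, C=1: formula gives 0, h = 0 ✓
  A=0, B=1, C=0: formula gives 1, h = 1 ✓
  A=0, B=1, C=1: formula gives 1, h = 1 ✓
  A=1, B=0, C=0: formula gives 1, h = 1 ✓
  …and likewise for the remaining 3 rows.
No disagreement on any input; they are logically equivalent.

Yes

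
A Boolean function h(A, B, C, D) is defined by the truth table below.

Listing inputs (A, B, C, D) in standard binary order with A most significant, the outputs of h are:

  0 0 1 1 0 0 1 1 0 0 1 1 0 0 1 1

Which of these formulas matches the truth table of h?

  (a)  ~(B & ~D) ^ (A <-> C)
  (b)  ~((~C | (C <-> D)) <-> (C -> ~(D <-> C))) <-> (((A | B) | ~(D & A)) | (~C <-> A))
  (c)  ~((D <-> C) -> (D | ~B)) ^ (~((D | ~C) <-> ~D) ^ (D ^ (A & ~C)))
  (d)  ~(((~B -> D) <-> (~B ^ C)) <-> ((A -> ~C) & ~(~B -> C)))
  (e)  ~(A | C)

b

(a) fails at (0,1,0,0): the formula yields 1, h is 0.
(c) fails at (0,0,1,1): the formula yields 0, h is 1.
(d) fails at (0,0,0,0): the formula yields 1, h is 0.
(e) fails at (0,0,0,0): the formula yields 1, h is 0.
Only (b) survives; checking it on all 16 rows confirms it matches h.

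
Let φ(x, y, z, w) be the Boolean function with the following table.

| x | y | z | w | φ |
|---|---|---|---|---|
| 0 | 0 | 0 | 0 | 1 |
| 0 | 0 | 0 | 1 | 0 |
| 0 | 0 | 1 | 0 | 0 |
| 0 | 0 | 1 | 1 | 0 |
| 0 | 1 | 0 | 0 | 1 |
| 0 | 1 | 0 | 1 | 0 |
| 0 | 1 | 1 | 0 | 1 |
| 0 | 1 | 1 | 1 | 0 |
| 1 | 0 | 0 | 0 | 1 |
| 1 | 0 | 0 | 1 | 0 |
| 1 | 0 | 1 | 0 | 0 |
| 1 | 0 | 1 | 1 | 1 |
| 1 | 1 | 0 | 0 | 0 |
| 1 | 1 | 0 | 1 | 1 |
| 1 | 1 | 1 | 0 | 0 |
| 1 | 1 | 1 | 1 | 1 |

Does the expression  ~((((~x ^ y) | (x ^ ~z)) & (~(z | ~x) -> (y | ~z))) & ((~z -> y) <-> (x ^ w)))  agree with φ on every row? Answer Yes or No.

No

Evaluate ~((((~x ^ y) | (x ^ ~z)) & (~(z | ~x) -> (y | ~z))) & ((~z -> y) <-> (x ^ w))) on each row and compare to φ:
  x=0, y=0, z=0, w=0: formula gives 0, but φ = 1 ✗
Since they disagree at (0,0,0,0), the expression is not a correct formula for φ.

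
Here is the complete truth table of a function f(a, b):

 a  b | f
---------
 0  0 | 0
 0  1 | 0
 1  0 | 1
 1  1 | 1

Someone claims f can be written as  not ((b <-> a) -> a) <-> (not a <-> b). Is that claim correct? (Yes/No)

No

Test each input against both f and the formula:
  a=0, b=0: formula gives 0, f = 0 ✓
  a=0, b=1: formula gives 0, f = 0 ✓
  a=1, b=0: formula gives 0, but f = 1 ✗
A single disagreement suffices: at (1,0) they differ, so the formula does not compute f.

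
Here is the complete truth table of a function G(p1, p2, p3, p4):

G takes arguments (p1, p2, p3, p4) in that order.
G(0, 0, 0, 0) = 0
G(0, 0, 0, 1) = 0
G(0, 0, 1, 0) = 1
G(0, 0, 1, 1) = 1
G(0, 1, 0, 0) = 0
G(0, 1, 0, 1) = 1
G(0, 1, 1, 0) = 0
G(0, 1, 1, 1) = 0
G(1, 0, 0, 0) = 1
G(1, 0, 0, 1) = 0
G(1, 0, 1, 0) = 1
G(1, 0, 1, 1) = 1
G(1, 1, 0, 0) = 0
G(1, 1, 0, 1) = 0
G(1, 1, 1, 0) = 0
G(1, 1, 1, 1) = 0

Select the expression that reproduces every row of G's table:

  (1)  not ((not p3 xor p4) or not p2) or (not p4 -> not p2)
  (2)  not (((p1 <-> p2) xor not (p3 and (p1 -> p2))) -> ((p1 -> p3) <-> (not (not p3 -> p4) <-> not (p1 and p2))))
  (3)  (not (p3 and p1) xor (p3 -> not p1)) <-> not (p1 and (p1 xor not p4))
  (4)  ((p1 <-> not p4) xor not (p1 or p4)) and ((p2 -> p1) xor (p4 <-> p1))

2

(1) disagrees with G on (0,0,0,0) (formula → 1, table → 0); rule it out.
(3) disagrees with G on (0,0,1,0) (formula → 0, table → 1); rule it out.
(4) disagrees with G on (0,0,0,1) (formula → 1, table → 0); rule it out.
(2) is the remaining candidate, and it agrees with G on all 16 inputs.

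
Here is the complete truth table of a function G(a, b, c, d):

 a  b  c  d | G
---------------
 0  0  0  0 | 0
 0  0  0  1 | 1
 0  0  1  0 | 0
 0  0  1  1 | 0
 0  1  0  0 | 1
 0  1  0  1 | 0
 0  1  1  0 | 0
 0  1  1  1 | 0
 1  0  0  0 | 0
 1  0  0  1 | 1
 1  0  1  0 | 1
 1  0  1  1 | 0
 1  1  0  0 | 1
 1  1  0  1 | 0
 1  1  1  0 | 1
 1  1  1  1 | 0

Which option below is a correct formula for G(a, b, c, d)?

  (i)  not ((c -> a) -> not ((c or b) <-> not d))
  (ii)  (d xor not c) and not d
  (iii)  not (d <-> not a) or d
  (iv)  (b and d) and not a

i

(ii) fails at (0,0,0,0): the formula yields 1, G is 0.
(iii) fails at (0,0,0,0): the formula yields 1, G is 0.
(iv) fails at (0,0,0,1): the formula yields 0, G is 1.
(i) is the remaining candidate, and it agrees with G on all 16 inputs.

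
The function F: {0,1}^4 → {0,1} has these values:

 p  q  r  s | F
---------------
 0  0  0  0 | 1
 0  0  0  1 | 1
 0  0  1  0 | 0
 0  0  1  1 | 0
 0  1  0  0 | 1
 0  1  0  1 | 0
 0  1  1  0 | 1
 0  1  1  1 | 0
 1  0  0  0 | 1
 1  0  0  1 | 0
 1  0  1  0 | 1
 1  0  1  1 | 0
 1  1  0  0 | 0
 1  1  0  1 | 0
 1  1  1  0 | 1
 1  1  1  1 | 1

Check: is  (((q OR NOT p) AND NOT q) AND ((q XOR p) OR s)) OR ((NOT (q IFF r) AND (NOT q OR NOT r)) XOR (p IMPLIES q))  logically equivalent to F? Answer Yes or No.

No

Check the formula against F row by row:
  p=0, q=0, r=0, s=0: formula gives 1, F = 1 ✓
  p=0, q=0, r=0, s=1: formula gives 1, F = 1 ✓
  p=0, q=0, r=1, s=0: formula gives 0, F = 0 ✓
  p=0, q=0, r=1, s=1: formula gives 1, but F = 0 ✗
Row (0,0,1,1) is a counterexample, so the formula is not equivalent to F.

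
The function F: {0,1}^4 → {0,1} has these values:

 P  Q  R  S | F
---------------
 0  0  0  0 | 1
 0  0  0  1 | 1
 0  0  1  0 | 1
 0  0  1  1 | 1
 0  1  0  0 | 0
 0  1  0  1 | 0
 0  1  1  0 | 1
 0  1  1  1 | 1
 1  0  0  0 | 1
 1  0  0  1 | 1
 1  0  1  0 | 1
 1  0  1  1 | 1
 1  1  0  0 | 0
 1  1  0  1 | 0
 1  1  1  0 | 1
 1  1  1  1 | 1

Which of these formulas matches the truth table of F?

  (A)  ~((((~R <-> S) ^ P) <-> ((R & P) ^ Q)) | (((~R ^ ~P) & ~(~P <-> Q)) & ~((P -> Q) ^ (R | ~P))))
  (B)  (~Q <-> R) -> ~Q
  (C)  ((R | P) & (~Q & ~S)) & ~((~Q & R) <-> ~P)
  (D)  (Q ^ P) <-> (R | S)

B

(A) fails at (0,0,0,0): the formula yields 0, F is 1.
(C) fails at (0,0,0,0): the formula yields 0, F is 1.
(D) fails at (0,0,0,1): the formula yields 0, F is 1.
(B) is the remaining candidate, and it agrees with F on all 16 inputs.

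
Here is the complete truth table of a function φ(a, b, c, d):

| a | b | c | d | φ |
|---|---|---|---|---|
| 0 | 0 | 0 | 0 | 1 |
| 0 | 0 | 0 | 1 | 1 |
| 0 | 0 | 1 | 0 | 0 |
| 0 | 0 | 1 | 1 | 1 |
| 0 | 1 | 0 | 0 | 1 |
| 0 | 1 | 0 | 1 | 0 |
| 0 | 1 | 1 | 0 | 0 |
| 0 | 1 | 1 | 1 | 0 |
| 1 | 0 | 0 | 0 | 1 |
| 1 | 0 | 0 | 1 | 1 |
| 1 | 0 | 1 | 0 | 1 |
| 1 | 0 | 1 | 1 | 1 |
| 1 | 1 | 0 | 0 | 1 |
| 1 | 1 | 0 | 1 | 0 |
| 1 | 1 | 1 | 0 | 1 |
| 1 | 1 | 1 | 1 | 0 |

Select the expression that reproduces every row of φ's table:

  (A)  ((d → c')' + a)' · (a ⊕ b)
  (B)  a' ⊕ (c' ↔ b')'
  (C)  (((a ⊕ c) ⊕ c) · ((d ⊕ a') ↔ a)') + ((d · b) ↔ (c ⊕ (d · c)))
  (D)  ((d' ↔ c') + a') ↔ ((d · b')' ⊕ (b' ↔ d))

C

(A): at (0,0,0,0) it gives 0, but φ = 1 — eliminated.
(B): at (0,0,1,1) it gives 0, but φ = 1 — eliminated.
(D): at (0,0,1,0) it gives 1, but φ = 0 — eliminated.
That leaves (C). Evaluating it on every row reproduces the table of φ exactly.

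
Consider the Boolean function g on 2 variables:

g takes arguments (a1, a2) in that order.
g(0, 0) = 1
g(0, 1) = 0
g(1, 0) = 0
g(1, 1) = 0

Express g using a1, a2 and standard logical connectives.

g(a1, a2) = not (a1 or a2)

The output is 1 only when every input is 0 — NOR of all inputs.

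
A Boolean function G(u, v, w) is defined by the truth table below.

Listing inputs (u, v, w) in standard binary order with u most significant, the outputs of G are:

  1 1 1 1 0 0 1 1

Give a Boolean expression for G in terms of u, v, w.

G(u, v, w) = NOT (((u AND NOT v) AND NOT w) OR ((u AND NOT v) AND w))

There are just 2 zero rows: (1,0,0), (1,0,1). Their minterms are u·¬v·¬w, u·¬v·w; the OR of those covers precisely the 0-outputs, and negating it yields G.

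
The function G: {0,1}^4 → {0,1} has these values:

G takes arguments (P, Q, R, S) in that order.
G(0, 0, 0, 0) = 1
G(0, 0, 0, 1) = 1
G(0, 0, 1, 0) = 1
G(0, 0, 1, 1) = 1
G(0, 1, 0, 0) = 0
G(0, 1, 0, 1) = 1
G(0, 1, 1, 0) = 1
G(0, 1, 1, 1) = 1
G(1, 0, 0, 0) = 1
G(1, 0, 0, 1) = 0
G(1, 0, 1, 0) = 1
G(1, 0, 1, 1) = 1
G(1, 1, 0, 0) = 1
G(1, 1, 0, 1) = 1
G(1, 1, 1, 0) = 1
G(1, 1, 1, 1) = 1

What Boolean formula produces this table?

G(P, Q, R, S) = ¬((((¬P ∧ Q) ∧ ¬R) ∧ ¬S) ∨ (((P ∧ ¬Q) ∧ ¬R) ∧ S))

There are just 2 zero rows: (0,1,0,0), (1,0,0,1). Their minterms are ¬P·Q·¬R·¬S, P·¬Q·¬R·S; the OR of those covers precisely the 0-outputs, and negating it yields G.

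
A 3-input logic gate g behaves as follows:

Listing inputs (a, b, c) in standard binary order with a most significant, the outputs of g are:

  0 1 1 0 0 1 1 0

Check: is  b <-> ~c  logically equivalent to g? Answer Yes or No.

Yes

Check the formula against g row by row:
  a=0, b=0, c=0: formula gives 0, g = 0 ✓
  a=0, b=0, c=1: formula gives 1, g = 1 ✓
  a=0, b=1, c=0: formula gives 1, g = 1 ✓
  a=0, b=1, c=1: formula gives 0, g = 0 ✓
  a=1, b=0, c=0: formula gives 0, g = 0 ✓
  … (the remaining 3 rows also agree.)
All 8 rows match — the expression computes g exactly.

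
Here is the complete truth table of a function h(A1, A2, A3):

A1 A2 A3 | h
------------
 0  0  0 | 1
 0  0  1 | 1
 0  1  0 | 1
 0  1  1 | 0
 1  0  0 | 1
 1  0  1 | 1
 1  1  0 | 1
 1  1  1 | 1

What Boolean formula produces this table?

h(A1, A2, A3) = not ((not A1 and A2) and A3)

Only row (0,1,1) gives 0. So h is 1 everywhere except there — the complement of the minterm ¬A1·A2·A3.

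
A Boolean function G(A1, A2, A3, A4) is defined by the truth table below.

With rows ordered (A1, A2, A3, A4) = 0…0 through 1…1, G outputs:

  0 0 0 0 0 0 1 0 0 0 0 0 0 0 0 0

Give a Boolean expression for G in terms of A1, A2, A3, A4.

G(A1, A2, A3, A4) = ((NOT A1 AND A2) AND A3) AND NOT A4

G is 1 on exactly one input, (0,1,1,0), whose minterm is ¬A1·A2·A3·¬A4. So G is just that conjunction.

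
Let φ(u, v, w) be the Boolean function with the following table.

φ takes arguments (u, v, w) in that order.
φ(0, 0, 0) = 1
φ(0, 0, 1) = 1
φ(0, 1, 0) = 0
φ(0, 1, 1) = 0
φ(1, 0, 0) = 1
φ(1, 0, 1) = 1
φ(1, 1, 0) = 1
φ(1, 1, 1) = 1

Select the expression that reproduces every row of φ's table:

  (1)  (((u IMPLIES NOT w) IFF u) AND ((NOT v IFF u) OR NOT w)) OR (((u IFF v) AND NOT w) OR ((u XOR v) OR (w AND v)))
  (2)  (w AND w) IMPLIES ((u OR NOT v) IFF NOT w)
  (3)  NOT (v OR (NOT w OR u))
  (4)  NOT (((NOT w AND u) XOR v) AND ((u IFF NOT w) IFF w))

(1): at (0,0,1) it gives 0, but φ = 1 — eliminated.
(2): at (0,0,1) it gives 0, but φ = 1 — eliminated.
(3): at (0,0,0) it gives 0, but φ = 1 — eliminated.
That leaves (4). Evaluating it on every row reproduces the table of φ exactly.

4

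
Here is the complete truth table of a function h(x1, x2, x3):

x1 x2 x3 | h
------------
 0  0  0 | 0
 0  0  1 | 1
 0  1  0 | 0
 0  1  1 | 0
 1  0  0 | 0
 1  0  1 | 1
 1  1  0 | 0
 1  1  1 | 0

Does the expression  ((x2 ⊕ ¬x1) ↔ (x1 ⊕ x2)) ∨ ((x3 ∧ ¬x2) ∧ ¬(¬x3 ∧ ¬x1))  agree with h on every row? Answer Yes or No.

Yes

Evaluate ((x2 ⊕ ¬x1) ↔ (x1 ⊕ x2)) ∨ ((x3 ∧ ¬x2) ∧ ¬(¬x3 ∧ ¬x1)) on each row and compare to h:
  x1=0, x2=0, x3=0: formula gives 0, h = 0 ✓
  x1=0, x2=0, x3=1: formula gives 1, h = 1 ✓
  x1=0, x2=1, x3=0: formula gives 0, h = 0 ✓
  x1=0, x2=1, x3=1: formula gives 0, h = 0 ✓
  x1=1, x2=0, x3=0: formula gives 0, h = 0 ✓
  …and likewise for the remaining 3 rows.
All 8 rows match — the expression computes h exactly.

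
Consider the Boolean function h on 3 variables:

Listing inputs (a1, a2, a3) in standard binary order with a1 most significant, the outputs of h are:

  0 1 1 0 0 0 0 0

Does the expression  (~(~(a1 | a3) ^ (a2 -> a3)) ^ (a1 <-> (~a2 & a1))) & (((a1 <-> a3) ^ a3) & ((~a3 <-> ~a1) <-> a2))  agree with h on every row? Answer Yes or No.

Yes

Evaluate (~(~(a1 | a3) ^ (a2 -> a3)) ^ (a1 <-> (~a2 & a1))) & (((a1 <-> a3) ^ a3) & ((~a3 <-> ~a1) <-> a2)) on each row and compare to h:
  a1=0, a2=0, a3=0: formula gives 0, h = 0 ✓
  a1=0, a2=0, a3=1: formula gives 1, h = 1 ✓
  a1=0, a2=1, a3=0: formula gives 1, h = 1 ✓
  a1=0, a2=1, a3=1: formula gives 0, h = 0 ✓
  a1=1, a2=0, a3=0: formula gives 0, h = 0 ✓
  … (the remaining 3 rows also agree.)
No disagreement on any input; they are logically equivalent.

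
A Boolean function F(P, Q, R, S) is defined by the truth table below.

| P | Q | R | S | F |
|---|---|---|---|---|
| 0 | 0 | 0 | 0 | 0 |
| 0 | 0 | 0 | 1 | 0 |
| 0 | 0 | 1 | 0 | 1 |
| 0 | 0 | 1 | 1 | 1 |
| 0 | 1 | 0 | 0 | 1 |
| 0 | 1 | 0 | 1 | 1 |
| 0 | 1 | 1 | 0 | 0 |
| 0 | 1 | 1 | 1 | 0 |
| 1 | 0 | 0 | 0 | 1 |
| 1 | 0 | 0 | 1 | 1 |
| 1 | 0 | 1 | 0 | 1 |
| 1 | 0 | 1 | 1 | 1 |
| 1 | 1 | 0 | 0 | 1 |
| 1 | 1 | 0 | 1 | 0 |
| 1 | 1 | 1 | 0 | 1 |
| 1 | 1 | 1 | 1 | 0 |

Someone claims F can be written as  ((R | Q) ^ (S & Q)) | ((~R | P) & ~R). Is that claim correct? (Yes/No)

Check the formula against F row by row:
  P=0, Q=0, R=0, S=0: formula gives 1, but F = 0 ✗
Row (0,0,0,0) is a counterexample, so the formula is not equivalent to F.

No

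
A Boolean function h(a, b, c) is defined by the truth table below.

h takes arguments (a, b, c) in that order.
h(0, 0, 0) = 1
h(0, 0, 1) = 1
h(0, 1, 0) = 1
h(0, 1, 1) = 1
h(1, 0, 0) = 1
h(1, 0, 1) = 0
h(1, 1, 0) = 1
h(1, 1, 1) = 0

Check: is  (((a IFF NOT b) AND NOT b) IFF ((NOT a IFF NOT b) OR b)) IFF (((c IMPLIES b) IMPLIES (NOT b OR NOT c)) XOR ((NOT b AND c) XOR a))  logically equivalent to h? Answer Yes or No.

Check the formula against h row by row:
  a=0, b=0, c=0: formula gives 0, but h = 1 ✗
A single disagreement suffices: at (0,0,0) they differ, so the formula does not compute h.

No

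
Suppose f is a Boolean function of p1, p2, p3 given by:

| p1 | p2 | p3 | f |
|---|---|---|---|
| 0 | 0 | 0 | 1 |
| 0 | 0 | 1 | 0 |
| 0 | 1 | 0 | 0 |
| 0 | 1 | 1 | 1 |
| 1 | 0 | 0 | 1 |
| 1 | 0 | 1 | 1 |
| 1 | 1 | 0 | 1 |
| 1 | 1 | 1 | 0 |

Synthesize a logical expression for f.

The 0-rows are (0,0,1), (0,1,0), (1,1,1). Take each as a conjunction (¬p1·¬p2·p3, ¬p1·p2·¬p3, p1·p2·p3), form their disjunction, and complement — that gives a formula that is 1 everywhere f is.

f(p1, p2, p3) = ¬((((¬p1 ∧ ¬p2) ∧ p3) ∨ ((¬p1 ∧ p2) ∧ ¬p3)) ∨ ((p1 ∧ p2) ∧ p3))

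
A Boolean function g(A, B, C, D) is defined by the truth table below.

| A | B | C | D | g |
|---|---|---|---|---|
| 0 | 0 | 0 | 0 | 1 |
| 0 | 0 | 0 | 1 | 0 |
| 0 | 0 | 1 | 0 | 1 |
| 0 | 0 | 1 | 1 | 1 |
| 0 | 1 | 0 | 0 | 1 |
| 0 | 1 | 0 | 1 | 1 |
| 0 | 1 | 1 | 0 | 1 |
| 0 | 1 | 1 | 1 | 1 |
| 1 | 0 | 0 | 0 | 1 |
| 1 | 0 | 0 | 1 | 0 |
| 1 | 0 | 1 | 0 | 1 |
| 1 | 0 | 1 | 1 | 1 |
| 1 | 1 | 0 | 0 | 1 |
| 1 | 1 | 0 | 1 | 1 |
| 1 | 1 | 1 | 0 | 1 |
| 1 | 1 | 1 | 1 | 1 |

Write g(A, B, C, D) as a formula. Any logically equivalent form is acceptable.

The 0-rows are (0,0,0,1), (1,0,0,1). Take each as a conjunction (¬A·¬B·¬C·D, A·¬B·¬C·D), form their disjunction, and complement — that gives a formula that is 1 everywhere g is.

g(A, B, C, D) = ~((((~A & ~B) & ~C) & D) | (((A & ~B) & ~C) & D))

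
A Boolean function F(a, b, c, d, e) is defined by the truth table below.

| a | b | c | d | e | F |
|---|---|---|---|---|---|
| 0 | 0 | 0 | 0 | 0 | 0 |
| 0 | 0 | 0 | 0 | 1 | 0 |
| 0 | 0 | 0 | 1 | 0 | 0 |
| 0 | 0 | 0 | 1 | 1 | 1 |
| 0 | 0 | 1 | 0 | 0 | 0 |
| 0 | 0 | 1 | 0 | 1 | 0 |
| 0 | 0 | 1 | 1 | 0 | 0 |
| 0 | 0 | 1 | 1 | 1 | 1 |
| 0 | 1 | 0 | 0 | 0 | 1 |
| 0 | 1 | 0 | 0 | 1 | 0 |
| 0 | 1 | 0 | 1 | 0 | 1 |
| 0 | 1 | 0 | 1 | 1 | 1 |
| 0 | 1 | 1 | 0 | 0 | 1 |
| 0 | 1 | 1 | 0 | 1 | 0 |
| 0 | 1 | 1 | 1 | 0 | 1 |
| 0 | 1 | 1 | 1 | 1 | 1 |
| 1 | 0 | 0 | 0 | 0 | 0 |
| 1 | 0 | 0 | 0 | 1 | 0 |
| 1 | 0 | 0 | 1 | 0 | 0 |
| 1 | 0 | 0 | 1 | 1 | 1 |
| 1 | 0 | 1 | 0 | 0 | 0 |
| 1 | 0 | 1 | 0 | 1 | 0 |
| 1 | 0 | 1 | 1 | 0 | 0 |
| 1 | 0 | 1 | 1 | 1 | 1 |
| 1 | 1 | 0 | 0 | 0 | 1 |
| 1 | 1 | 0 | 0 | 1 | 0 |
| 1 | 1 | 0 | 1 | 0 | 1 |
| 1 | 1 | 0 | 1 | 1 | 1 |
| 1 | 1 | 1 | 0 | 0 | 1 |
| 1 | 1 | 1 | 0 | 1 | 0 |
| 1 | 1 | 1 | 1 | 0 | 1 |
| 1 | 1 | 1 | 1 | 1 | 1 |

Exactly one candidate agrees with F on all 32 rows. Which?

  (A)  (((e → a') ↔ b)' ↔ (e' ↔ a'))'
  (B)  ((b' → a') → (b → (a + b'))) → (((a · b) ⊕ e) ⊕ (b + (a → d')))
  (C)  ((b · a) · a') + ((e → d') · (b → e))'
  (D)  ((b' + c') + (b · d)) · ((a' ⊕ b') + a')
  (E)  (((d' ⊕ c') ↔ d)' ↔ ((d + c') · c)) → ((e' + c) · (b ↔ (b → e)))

(A) fails at (0,0,0,0,1): the formula yields 1, F is 0.
(B) fails at (0,0,0,0,0): the formula yields 1, F is 0.
(D) fails at (0,0,0,0,0): the formula yields 1, F is 0.
(E) fails at (0,0,0,1,1): the formula yields 0, F is 1.
(C) is the remaining candidate, and it agrees with F on all 32 inputs.

C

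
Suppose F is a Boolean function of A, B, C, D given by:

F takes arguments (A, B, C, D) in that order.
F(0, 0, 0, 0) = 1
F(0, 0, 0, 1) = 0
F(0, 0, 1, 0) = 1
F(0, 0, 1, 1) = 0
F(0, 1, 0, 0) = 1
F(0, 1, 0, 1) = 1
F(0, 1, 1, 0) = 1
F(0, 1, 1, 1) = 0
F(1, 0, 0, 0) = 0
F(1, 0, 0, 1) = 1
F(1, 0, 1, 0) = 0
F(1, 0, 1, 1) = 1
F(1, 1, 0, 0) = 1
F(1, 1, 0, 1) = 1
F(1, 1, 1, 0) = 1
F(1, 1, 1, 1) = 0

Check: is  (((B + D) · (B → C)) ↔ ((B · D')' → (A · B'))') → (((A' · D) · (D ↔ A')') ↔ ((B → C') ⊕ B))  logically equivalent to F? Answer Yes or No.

Yes

Check the formula against F row by row:
  A=0, B=0, C=0, D=0: formula gives 1, F = 1 ✓
  A=0, B=0, C=0, D=1: formula gives 0, F = 0 ✓
  A=0, B=0, C=1, D=0: formula gives 1, F = 1 ✓
  A=0, B=0, C=1, D=1: formula gives 0, F = 0 ✓
  …and likewise for the remaining 12 rows.
All 16 rows match — the expression computes F exactly.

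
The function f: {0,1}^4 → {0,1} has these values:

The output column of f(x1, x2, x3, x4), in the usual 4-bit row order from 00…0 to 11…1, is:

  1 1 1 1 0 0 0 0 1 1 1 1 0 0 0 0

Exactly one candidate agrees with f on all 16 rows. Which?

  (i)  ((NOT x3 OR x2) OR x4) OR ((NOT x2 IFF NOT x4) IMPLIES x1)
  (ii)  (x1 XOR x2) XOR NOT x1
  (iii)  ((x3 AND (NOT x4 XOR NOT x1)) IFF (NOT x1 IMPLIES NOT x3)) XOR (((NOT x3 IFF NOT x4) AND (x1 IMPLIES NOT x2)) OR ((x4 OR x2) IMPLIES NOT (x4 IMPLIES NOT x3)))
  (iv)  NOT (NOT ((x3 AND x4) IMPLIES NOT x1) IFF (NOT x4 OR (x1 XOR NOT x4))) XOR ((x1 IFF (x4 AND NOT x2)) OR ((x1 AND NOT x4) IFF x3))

(i) disagrees with f on (0,0,1,0) (formula → 0, table → 1); rule it out.
(iii) disagrees with f on (0,0,0,1) (formula → 0, table → 1); rule it out.
(iv) disagrees with f on (0,0,0,0) (formula → 0, table → 1); rule it out.
(ii) is the remaining candidate, and it agrees with f on all 16 inputs.

ii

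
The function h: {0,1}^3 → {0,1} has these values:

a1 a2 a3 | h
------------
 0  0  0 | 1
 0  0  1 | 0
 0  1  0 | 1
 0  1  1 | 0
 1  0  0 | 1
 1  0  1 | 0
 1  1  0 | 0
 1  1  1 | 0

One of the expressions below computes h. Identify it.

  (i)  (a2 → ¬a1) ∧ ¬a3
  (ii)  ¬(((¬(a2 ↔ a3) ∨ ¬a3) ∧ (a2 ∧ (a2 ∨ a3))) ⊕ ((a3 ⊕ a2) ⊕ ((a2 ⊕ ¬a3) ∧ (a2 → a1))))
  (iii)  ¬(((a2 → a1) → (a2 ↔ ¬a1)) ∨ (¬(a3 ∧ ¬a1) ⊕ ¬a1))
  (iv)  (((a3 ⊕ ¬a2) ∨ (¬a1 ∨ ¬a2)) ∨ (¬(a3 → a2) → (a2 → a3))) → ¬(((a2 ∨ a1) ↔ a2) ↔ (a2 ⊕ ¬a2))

i

(ii) disagrees with h on (0,0,0) (formula → 0, table → 1); rule it out.
(iii) disagrees with h on (0,1,0) (formula → 0, table → 1); rule it out.
(iv) disagrees with h on (0,0,0) (formula → 0, table → 1); rule it out.
Only (i) survives; checking it on all 8 rows confirms it matches h.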